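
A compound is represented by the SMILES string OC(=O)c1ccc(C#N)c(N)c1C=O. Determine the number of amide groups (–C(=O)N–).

0

Scan the SMILES for the amide motif — none present.
Groups that are present: 1 aldehyde, 1 carboxylic acid, 1 nitrile, 1 primary amine.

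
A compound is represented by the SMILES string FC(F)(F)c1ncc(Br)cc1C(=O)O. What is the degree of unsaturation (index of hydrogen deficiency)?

Molecular formula: C7H3BrF3NO2.
DoU = (2C + 2 + N − H − X) / 2, where X is the halogen count and O/S are ignored.
    = (2·7 + 2 + 1 − 3 − 4) / 2 = 10 / 2 = 5.

5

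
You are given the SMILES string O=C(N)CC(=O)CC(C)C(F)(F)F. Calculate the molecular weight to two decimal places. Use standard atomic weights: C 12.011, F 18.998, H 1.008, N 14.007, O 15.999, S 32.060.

197.16 g/mol

First, the molecular formula is C7H10F3NO2 (counting implicit H from valence).
  C: 7 × 12.011 = 84.077
  F: 3 × 18.998 = 56.994
  H: 10 × 1.008 = 10.080
  N: 1 × 14.007 = 14.007
  O: 2 × 15.999 = 31.998
Sum: 7×12.011 + 3×18.998 + 10×1.008 + 1×14.007 + 2×15.999 = 197.156 → 197.16 g/mol.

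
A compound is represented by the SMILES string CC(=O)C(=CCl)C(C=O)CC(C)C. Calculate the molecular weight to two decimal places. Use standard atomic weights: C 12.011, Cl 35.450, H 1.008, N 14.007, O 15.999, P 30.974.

202.68 g/mol

First, the molecular formula is C10H15ClO2 (counting implicit H from valence).
  C: 10 × 12.011 = 120.110
  Cl: 1 × 35.450 = 35.450
  H: 15 × 1.008 = 15.120
  O: 2 × 15.999 = 31.998
Sum: 10×12.011 + 1×35.450 + 15×1.008 + 2×15.999 = 202.678 → 202.68 g/mol.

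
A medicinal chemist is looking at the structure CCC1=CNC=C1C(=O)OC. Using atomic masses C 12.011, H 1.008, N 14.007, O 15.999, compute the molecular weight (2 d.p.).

153.18 g/mol

First, the molecular formula is C8H11NO2 (counting implicit H from valence).
  C: 8 × 12.011 = 96.088
  H: 11 × 1.008 = 11.088
  N: 1 × 14.007 = 14.007
  O: 2 × 15.999 = 31.998
Sum: 8×12.011 + 11×1.008 + 1×14.007 + 2×15.999 = 153.181 → 153.18 g/mol.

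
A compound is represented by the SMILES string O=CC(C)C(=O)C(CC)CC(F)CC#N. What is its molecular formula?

C11H16FNO2

Walk through each heavy atom and fill implicit hydrogens from standard valence (C 4, N 3, O 2, S 2, halogen 1):
  atom 1: O, bond orders sum to 2 (valence 2) → 0 H
  atom 2: C, bond orders sum to 3 (valence 4) → 1 H
  atom 3: C, bond orders sum to 3 (valence 4) → 1 H
  atom 4: C, bond orders sum to 1 (valence 4) → 3 H
  atom 5: C, bond orders sum to 4 (valence 4) → 0 H
  atom 6: O, bond orders sum to 2 (valence 2) → 0 H
  atom 7: C, bond orders sum to 3 (valence 4) → 1 H
  atom 8: C, bond orders sum to 2 (valence 4) → 2 H
  atom 9: C, bond orders sum to 1 (valence 4) → 3 H
  atom 10: C, bond orders sum to 2 (valence 4) → 2 H
  atom 11: C, bond orders sum to 3 (valence 4) → 1 H
  atom 12: F (halogen, monovalent) → 0 H
  atom 13: C, bond orders sum to 2 (valence 4) → 2 H
  atom 14: C, bond orders sum to 4 (valence 4) → 0 H
  atom 15: N, bond orders sum to 3 (valence 3) → 0 H
Totals → C:11, H:16, F:1, N:1, O:2.
In Hill order: C11H16FNO2.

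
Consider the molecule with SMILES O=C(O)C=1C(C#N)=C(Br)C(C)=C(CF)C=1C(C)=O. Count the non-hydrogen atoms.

18

Every atom symbol written in the SMILES (organic subset) is one heavy atom; implicit H are not written.
Heavy atoms by element → Br:1, C:12, F:1, N:1, O:3.
Total: 18.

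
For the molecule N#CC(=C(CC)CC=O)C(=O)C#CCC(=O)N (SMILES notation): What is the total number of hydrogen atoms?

Walk through each heavy atom and fill implicit hydrogens from standard valence (C 4, N 3, O 2, S 2, halogen 1):
  atom 1: N, bond orders sum to 3 (valence 3) → 0 H
  atom 2: C, bond orders sum to 4 (valence 4) → 0 H
  atom 3: C, bond orders sum to 4 (valence 4) → 0 H
  atom 4: C, bond orders sum to 4 (valence 4) → 0 H
  atom 5: C, bond orders sum to 2 (valence 4) → 2 H
  atom 6: C, bond orders sum to 1 (valence 4) → 3 H
  atom 7: C, bond orders sum to 2 (valence 4) → 2 H
  atom 8: C, bond orders sum to 3 (valence 4) → 1 H
  atom 9: O, bond orders sum to 2 (valence 2) → 0 H
  atom 10: C, bond orders sum to 4 (valence 4) → 0 H
  atom 11: O, bond orders sum to 2 (valence 2) → 0 H
  atom 12: C, bond orders sum to 4 (valence 4) → 0 H
  atom 13: C, bond orders sum to 4 (valence 4) → 0 H
  atom 14: C, bond orders sum to 2 (valence 4) → 2 H
  atom 15: C, bond orders sum to 4 (valence 4) → 0 H
  atom 16: O, bond orders sum to 2 (valence 2) → 0 H
  atom 17: N, bond orders sum to 1 (valence 3) → 2 H
Total hydrogens: 12.

12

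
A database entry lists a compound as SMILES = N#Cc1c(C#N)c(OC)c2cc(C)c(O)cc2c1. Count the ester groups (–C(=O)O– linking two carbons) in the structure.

Scan the SMILES for the ester motif — none present.
Groups that are present: 1 ether, 1 hydroxyl, 2 nitrile.

0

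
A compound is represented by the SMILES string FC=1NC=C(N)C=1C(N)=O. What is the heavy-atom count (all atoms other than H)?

10

Every atom symbol written in the SMILES (organic subset) is one heavy atom; implicit H are not written.
Heavy atoms by element → C:5, F:1, N:3, O:1.
Total: 10.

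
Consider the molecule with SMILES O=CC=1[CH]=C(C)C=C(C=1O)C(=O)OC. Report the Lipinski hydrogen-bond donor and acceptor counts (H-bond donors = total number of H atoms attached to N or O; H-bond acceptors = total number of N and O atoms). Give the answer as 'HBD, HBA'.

Donors: find every N or O and count the H atoms it carries.
  atom 1 (O): bond orders sum to 2 → 0 H
  atom 10 (O): bond orders sum to 1 → 1 H
  atom 12 (O): bond orders sum to 2 → 0 H
  atom 13 (O): bond orders sum to 2 → 0 H
Lipinski HBD = 1.
Acceptors: N atoms = 0, O atoms = 4 → HBA = 4.

1, 4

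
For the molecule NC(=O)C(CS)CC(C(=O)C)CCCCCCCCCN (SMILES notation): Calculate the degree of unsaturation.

2

Molecular formula: C16H32N2O2S.
DoU = (2C + 2 + N − H − X) / 2, where X is the halogen count and O/S are ignored.
    = (2·16 + 2 + 2 − 32 − 0) / 2 = 4 / 2 = 2.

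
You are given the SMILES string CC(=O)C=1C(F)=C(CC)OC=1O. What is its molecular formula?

Walk through each heavy atom and fill implicit hydrogens from standard valence (C 4, N 3, O 2, S 2, halogen 1):
  atom 1: C, bond orders sum to 1 (valence 4) → 3 H
  atom 2: C, bond orders sum to 4 (valence 4) → 0 H
  atom 3: O, bond orders sum to 2 (valence 2) → 0 H
  atom 4: C, bond orders sum to 4 (valence 4) → 0 H
  atom 5: C, bond orders sum to 4 (valence 4) → 0 H
  atom 6: F (halogen, monovalent) → 0 H
  atom 7: C, bond orders sum to 4 (valence 4) → 0 H
  atom 8: C, bond orders sum to 2 (valence 4) → 2 H
  atom 9: C, bond orders sum to 1 (valence 4) → 3 H
  atom 10: O, bond orders sum to 2 (valence 2) → 0 H
  atom 11: C, bond orders sum to 4 (valence 4) → 0 H
  atom 12: O, bond orders sum to 1 (valence 2) → 1 H
Totals → C:8, H:9, F:1, O:3.
In Hill order: C8H9FO3.

C8H9FO3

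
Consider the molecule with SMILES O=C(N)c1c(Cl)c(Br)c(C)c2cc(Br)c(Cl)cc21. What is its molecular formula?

C12H7Br2Cl2NO

Walk through each heavy atom and fill implicit hydrogens from standard valence (C 4, N 3, O 2, S 2, halogen 1); for lowercase aromatic atoms, an aromatic c carries 1 H when it has two neighbours and 0 H with three, and aromatic n carries 0 H:
  atom 1: O, bond orders sum to 2 (valence 2) → 0 H
  atom 2: C, bond orders sum to 4 (valence 4) → 0 H
  atom 3: N, bond orders sum to 1 (valence 3) → 2 H
  atom 4: aromatic c, 3 neighbours → 0 H
  atom 5: aromatic c, 3 neighbours → 0 H
  atom 6: Cl (halogen, monovalent) → 0 H
  atom 7: aromatic c, 3 neighbours → 0 H
  atom 8: Br (halogen, monovalent) → 0 H
  atom 9: aromatic c, 3 neighbours → 0 H
  atom 10: C, bond orders sum to 1 (valence 4) → 3 H
  atom 11: aromatic c, 3 neighbours → 0 H
  atom 12: aromatic c, 2 neighbours → 1 H
  atom 13: aromatic c, 3 neighbours → 0 H
  atom 14: Br (halogen, monovalent) → 0 H
  atom 15: aromatic c, 3 neighbours → 0 H
  atom 16: Cl (halogen, monovalent) → 0 H
  atom 17: aromatic c, 2 neighbours → 1 H
  atom 18: aromatic c, 3 neighbours → 0 H
Totals → C:12, H:7, Br:2, Cl:2, N:1, O:1.
In Hill order: C12H7Br2Cl2NO.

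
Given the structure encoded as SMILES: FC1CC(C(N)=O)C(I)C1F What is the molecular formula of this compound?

Walk through each heavy atom and fill implicit hydrogens from standard valence (C 4, N 3, O 2, S 2, halogen 1):
  atom 1: F (halogen, monovalent) → 0 H
  atom 2: C, bond orders sum to 3 (valence 4) → 1 H
  atom 3: C, bond orders sum to 2 (valence 4) → 2 H
  atom 4: C, bond orders sum to 3 (valence 4) → 1 H
  atom 5: C, bond orders sum to 4 (valence 4) → 0 H
  atom 6: N, bond orders sum to 1 (valence 3) → 2 H
  atom 7: O, bond orders sum to 2 (valence 2) → 0 H
  atom 8: C, bond orders sum to 3 (valence 4) → 1 H
  atom 9: I (halogen, monovalent) → 0 H
  atom 10: C, bond orders sum to 3 (valence 4) → 1 H
  atom 11: F (halogen, monovalent) → 0 H
Totals → C:6, H:8, F:2, I:1, N:1, O:1.

C6H8F2INO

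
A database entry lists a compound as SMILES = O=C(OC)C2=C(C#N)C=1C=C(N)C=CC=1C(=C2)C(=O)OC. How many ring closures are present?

In SMILES, each pair of matching ring-closure digits denotes one ring-closing bond; the number of such bonds equals the number of independent rings.
Ring-closure bonds here: 2.

2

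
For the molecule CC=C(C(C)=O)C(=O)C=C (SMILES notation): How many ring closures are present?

In SMILES, each pair of matching ring-closure digits denotes one ring-closing bond; the number of such bonds equals the number of independent rings.
Ring-closure bonds here: 0.

0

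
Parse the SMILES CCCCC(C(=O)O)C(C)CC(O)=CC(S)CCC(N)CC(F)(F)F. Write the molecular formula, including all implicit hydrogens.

Walk through each heavy atom and fill implicit hydrogens from standard valence (C 4, N 3, O 2, S 2, halogen 1):
  atom 1: C, bond orders sum to 1 (valence 4) → 3 H
  atom 2: C, bond orders sum to 2 (valence 4) → 2 H
  atom 3: C, bond orders sum to 2 (valence 4) → 2 H
  atom 4: C, bond orders sum to 2 (valence 4) → 2 H
  atom 5: C, bond orders sum to 3 (valence 4) → 1 H
  atom 6: C, bond orders sum to 4 (valence 4) → 0 H
  atom 7: O, bond orders sum to 2 (valence 2) → 0 H
  atom 8: O, bond orders sum to 1 (valence 2) → 1 H
  atom 9: C, bond orders sum to 3 (valence 4) → 1 H
  atom 10: C, bond orders sum to 1 (valence 4) → 3 H
  atom 11: C, bond orders sum to 2 (valence 4) → 2 H
  atom 12: C, bond orders sum to 4 (valence 4) → 0 H
  atom 13: O, bond orders sum to 1 (valence 2) → 1 H
  atom 14: C, bond orders sum to 3 (valence 4) → 1 H
  atom 15: C, bond orders sum to 3 (valence 4) → 1 H
  atom 16: S, bond orders sum to 1 (valence 2) → 1 H
  atom 17: C, bond orders sum to 2 (valence 4) → 2 H
  atom 18: C, bond orders sum to 2 (valence 4) → 2 H
  atom 19: C, bond orders sum to 3 (valence 4) → 1 H
  atom 20: N, bond orders sum to 1 (valence 3) → 2 H
  atom 21: C, bond orders sum to 2 (valence 4) → 2 H
  atom 22: C, bond orders sum to 4 (valence 4) → 0 H
  atom 23: F (halogen, monovalent) → 0 H
  atom 24: F (halogen, monovalent) → 0 H
  atom 25: F (halogen, monovalent) → 0 H
Totals → C:17, H:30, F:3, N:1, O:3, S:1.
In Hill order: C17H30F3NO3S.

C17H30F3NO3S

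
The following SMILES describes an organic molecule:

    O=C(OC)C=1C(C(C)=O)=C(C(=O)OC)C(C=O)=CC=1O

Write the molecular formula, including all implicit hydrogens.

C13H12O7

Walk through each heavy atom and fill implicit hydrogens from standard valence (C 4, N 3, O 2, S 2, halogen 1):
  atom 1: O, bond orders sum to 2 (valence 2) → 0 H
  atom 2: C, bond orders sum to 4 (valence 4) → 0 H
  atom 3: O, bond orders sum to 2 (valence 2) → 0 H
  atom 4: C, bond orders sum to 1 (valence 4) → 3 H
  atom 5: C, bond orders sum to 4 (valence 4) → 0 H
  atom 6: C, bond orders sum to 4 (valence 4) → 0 H
  atom 7: C, bond orders sum to 4 (valence 4) → 0 H
  atom 8: C, bond orders sum to 1 (valence 4) → 3 H
  atom 9: O, bond orders sum to 2 (valence 2) → 0 H
  atom 10: C, bond orders sum to 4 (valence 4) → 0 H
  atom 11: C, bond orders sum to 4 (valence 4) → 0 H
  atom 12: O, bond orders sum to 2 (valence 2) → 0 H
  atom 13: O, bond orders sum to 2 (valence 2) → 0 H
  atom 14: C, bond orders sum to 1 (valence 4) → 3 H
  atom 15: C, bond orders sum to 4 (valence 4) → 0 H
  atom 16: C, bond orders sum to 3 (valence 4) → 1 H
  atom 17: O, bond orders sum to 2 (valence 2) → 0 H
  atom 18: C, bond orders sum to 3 (valence 4) → 1 H
  atom 19: C, bond orders sum to 4 (valence 4) → 0 H
  atom 20: O, bond orders sum to 1 (valence 2) → 1 H
Totals → C:13, H:12, O:7.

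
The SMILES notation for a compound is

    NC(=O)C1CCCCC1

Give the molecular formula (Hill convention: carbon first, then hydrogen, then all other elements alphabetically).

C7H13NO

Walk through each heavy atom and fill implicit hydrogens from standard valence (C 4, N 3, O 2, S 2, halogen 1):
  atom 1: N, bond orders sum to 1 (valence 3) → 2 H
  atom 2: C, bond orders sum to 4 (valence 4) → 0 H
  atom 3: O, bond orders sum to 2 (valence 2) → 0 H
  atom 4: C, bond orders sum to 3 (valence 4) → 1 H
  atom 5: C, bond orders sum to 2 (valence 4) → 2 H
  atom 6: C, bond orders sum to 2 (valence 4) → 2 H
  atom 7: C, bond orders sum to 2 (valence 4) → 2 H
  atom 8: C, bond orders sum to 2 (valence 4) → 2 H
  atom 9: C, bond orders sum to 2 (valence 4) → 2 H
Totals → C:7, H:13, N:1, O:1.
In Hill order: C7H13NO.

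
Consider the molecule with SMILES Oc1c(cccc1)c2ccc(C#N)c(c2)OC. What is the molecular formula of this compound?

C14H11NO2

Walk through each heavy atom and fill implicit hydrogens from standard valence (C 4, N 3, O 2, S 2, halogen 1); for lowercase aromatic atoms, an aromatic c carries 1 H when it has two neighbours and 0 H with three, and aromatic n carries 0 H:
  atom 1: O, bond orders sum to 1 (valence 2) → 1 H
  atom 2: aromatic c, 3 neighbours → 0 H
  atom 3: aromatic c, 3 neighbours → 0 H
  atom 4: aromatic c, 2 neighbours → 1 H
  atom 5: aromatic c, 2 neighbours → 1 H
  atom 6: aromatic c, 2 neighbours → 1 H
  atom 7: aromatic c, 2 neighbours → 1 H
  atom 8: aromatic c, 3 neighbours → 0 H
  atom 9: aromatic c, 2 neighbours → 1 H
  atom 10: aromatic c, 2 neighbours → 1 H
  atom 11: aromatic c, 3 neighbours → 0 H
  atom 12: C, bond orders sum to 4 (valence 4) → 0 H
  atom 13: N, bond orders sum to 3 (valence 3) → 0 H
  atom 14: aromatic c, 3 neighbours → 0 H
  atom 15: aromatic c, 2 neighbours → 1 H
  atom 16: O, bond orders sum to 2 (valence 2) → 0 H
  atom 17: C, bond orders sum to 1 (valence 4) → 3 H
Totals → C:14, H:11, N:1, O:2.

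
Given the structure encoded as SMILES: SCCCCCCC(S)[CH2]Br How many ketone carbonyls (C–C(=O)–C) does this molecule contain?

0

Scan the SMILES for the ketone motif — none present.
Groups that are present: 2 thiol.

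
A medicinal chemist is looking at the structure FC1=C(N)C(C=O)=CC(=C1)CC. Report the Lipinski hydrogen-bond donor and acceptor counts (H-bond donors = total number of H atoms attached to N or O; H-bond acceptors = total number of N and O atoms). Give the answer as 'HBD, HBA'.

Donors: find every N or O and count the H atoms it carries.
  atom 4 (N): bond orders sum to 1 → 2 H
  atom 7 (O): bond orders sum to 2 → 0 H
Lipinski HBD = 2.
Acceptors: N atoms = 1, O atoms = 1 → HBA = 2.

2, 2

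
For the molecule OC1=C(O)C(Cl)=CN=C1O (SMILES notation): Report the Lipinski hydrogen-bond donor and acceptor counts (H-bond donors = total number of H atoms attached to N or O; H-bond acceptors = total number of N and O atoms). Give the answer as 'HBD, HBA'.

3, 4

Donors: find every N or O and count the H atoms it carries.
  atom 1 (O): bond orders sum to 1 → 1 H
  atom 4 (O): bond orders sum to 1 → 1 H
  atom 8 (N): bond orders sum to 3 → 0 H
  atom 10 (O): bond orders sum to 1 → 1 H
Lipinski HBD = 3.
Acceptors: N atoms = 1, O atoms = 3 → HBA = 4.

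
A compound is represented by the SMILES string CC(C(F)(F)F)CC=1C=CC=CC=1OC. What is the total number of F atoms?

3

Scan the SMILES for F atoms (remember two-letter symbols like Cl and Br are single atoms).
Fluorine count: 3.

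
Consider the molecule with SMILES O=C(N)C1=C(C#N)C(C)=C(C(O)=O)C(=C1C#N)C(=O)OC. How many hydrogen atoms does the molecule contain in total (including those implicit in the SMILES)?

9

Walk through each heavy atom and fill implicit hydrogens from standard valence (C 4, N 3, O 2, S 2, halogen 1):
  atom 1: O, bond orders sum to 2 (valence 2) → 0 H
  atom 2: C, bond orders sum to 4 (valence 4) → 0 H
  atom 3: N, bond orders sum to 1 (valence 3) → 2 H
  atom 4: C, bond orders sum to 4 (valence 4) → 0 H
  atom 5: C, bond orders sum to 4 (valence 4) → 0 H
  atom 6: C, bond orders sum to 4 (valence 4) → 0 H
  atom 7: N, bond orders sum to 3 (valence 3) → 0 H
  atom 8: C, bond orders sum to 4 (valence 4) → 0 H
  atom 9: C, bond orders sum to 1 (valence 4) → 3 H
  atom 10: C, bond orders sum to 4 (valence 4) → 0 H
  atom 11: C, bond orders sum to 4 (valence 4) → 0 H
  atom 12: O, bond orders sum to 1 (valence 2) → 1 H
  atom 13: O, bond orders sum to 2 (valence 2) → 0 H
  atom 14: C, bond orders sum to 4 (valence 4) → 0 H
  atom 15: C, bond orders sum to 4 (valence 4) → 0 H
  atom 16: C, bond orders sum to 4 (valence 4) → 0 H
  atom 17: N, bond orders sum to 3 (valence 3) → 0 H
  atom 18: C, bond orders sum to 4 (valence 4) → 0 H
  atom 19: O, bond orders sum to 2 (valence 2) → 0 H
  atom 20: O, bond orders sum to 2 (valence 2) → 0 H
  atom 21: C, bond orders sum to 1 (valence 4) → 3 H
Total hydrogens: 9.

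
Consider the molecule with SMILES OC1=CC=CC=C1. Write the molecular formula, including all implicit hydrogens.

Walk through each heavy atom and fill implicit hydrogens from standard valence (C 4, N 3, O 2, S 2, halogen 1):
  atom 1: O, bond orders sum to 1 (valence 2) → 1 H
  atom 2: C, bond orders sum to 4 (valence 4) → 0 H
  atom 3: C, bond orders sum to 3 (valence 4) → 1 H
  atom 4: C, bond orders sum to 3 (valence 4) → 1 H
  atom 5: C, bond orders sum to 3 (valence 4) → 1 H
  atom 6: C, bond orders sum to 3 (valence 4) → 1 H
  atom 7: C, bond orders sum to 3 (valence 4) → 1 H
Totals → C:6, H:6, O:1.

C6H6O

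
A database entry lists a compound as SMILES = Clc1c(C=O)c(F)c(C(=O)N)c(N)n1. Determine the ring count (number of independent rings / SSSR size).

1

In SMILES, each pair of matching ring-closure digits denotes one ring-closing bond; the number of such bonds equals the number of independent rings.
Ring-closure bonds here: 1.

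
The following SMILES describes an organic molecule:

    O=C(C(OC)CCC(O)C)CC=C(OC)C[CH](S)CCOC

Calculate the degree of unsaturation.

2

Molecular formula: C16H30O5S.
DoU = (2C + 2 + N − H − X) / 2, where X is the halogen count and O/S are ignored.
    = (2·16 + 2 + 0 − 30 − 0) / 2 = 4 / 2 = 2.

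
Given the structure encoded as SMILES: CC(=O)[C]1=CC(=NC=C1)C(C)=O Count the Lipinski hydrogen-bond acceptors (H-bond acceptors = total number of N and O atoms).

N atoms: 1; O atoms: 2.
Lipinski HBA = 1 + 2 = 3.

3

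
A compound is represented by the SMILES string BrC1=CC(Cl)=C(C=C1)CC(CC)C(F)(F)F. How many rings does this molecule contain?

In SMILES, each pair of matching ring-closure digits denotes one ring-closing bond; the number of such bonds equals the number of independent rings.
Ring-closure bonds here: 1.

1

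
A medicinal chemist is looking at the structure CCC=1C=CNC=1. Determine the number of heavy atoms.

7

Every atom symbol written in the SMILES (organic subset) is one heavy atom; implicit H are not written.
Heavy atoms by element → C:6, N:1.
Total: 7.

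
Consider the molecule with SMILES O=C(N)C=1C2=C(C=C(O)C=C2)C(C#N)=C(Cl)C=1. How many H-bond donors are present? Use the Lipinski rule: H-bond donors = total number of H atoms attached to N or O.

3

Donors: find every N or O and count the H atoms it carries.
  atom 1 (O): bond orders sum to 2 → 0 H
  atom 3 (N): bond orders sum to 1 → 2 H
  atom 9 (O): bond orders sum to 1 → 1 H
  atom 14 (N): bond orders sum to 3 → 0 H
Lipinski HBD = 3.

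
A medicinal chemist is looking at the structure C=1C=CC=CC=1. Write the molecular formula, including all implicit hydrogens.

C6H6

Walk through each heavy atom and fill implicit hydrogens from standard valence (C 4, N 3, O 2, S 2, halogen 1):
  atom 1: C, bond orders sum to 3 (valence 4) → 1 H
  atom 2: C, bond orders sum to 3 (valence 4) → 1 H
  atom 3: C, bond orders sum to 3 (valence 4) → 1 H
  atom 4: C, bond orders sum to 3 (valence 4) → 1 H
  atom 5: C, bond orders sum to 3 (valence 4) → 1 H
  atom 6: C, bond orders sum to 3 (valence 4) → 1 H
Totals → C:6, H:6.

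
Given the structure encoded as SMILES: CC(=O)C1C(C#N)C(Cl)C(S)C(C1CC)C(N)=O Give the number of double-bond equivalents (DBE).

Degree of unsaturation = (number of rings) + (number of π bonds).
Ring closures in the SMILES: 1.
π bonds: 2 double bonds (each 1 DoU), 1 triple bond (each 2 DoU) → 4 DoU from unsaturation.
Total DoU = 1 + 4 = 5.

5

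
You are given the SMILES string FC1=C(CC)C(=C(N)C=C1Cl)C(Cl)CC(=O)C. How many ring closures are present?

In SMILES, each pair of matching ring-closure digits denotes one ring-closing bond; the number of such bonds equals the number of independent rings.
Ring-closure bonds here: 1.

1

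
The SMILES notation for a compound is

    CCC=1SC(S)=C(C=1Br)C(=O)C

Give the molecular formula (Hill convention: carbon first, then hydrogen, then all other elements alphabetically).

C8H9BrOS2

Walk through each heavy atom and fill implicit hydrogens from standard valence (C 4, N 3, O 2, S 2, halogen 1):
  atom 1: C, bond orders sum to 1 (valence 4) → 3 H
  atom 2: C, bond orders sum to 2 (valence 4) → 2 H
  atom 3: C, bond orders sum to 4 (valence 4) → 0 H
  atom 4: S, bond orders sum to 2 (valence 2) → 0 H
  atom 5: C, bond orders sum to 4 (valence 4) → 0 H
  atom 6: S, bond orders sum to 1 (valence 2) → 1 H
  atom 7: C, bond orders sum to 4 (valence 4) → 0 H
  atom 8: C, bond orders sum to 4 (valence 4) → 0 H
  atom 9: Br (halogen, monovalent) → 0 H
  atom 10: C, bond orders sum to 4 (valence 4) → 0 H
  atom 11: O, bond orders sum to 2 (valence 2) → 0 H
  atom 12: C, bond orders sum to 1 (valence 4) → 3 H
Totals → C:8, H:9, Br:1, O:1, S:2.
In Hill order: C8H9BrOS2.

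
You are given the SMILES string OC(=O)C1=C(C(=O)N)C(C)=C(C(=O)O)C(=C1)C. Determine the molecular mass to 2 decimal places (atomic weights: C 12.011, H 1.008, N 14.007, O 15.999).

237.21 g/mol

First, the molecular formula is C11H11NO5 (counting implicit H from valence).
  C: 11 × 12.011 = 132.121
  H: 11 × 1.008 = 11.088
  N: 1 × 14.007 = 14.007
  O: 5 × 15.999 = 79.995
Sum: 11×12.011 + 11×1.008 + 1×14.007 + 5×15.999 = 237.211 → 237.21 g/mol.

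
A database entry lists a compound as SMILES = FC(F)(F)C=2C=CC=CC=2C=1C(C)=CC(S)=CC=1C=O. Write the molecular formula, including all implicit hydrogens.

Walk through each heavy atom and fill implicit hydrogens from standard valence (C 4, N 3, O 2, S 2, halogen 1):
  atom 1: F (halogen, monovalent) → 0 H
  atom 2: C, bond orders sum to 4 (valence 4) → 0 H
  atom 3: F (halogen, monovalent) → 0 H
  atom 4: F (halogen, monovalent) → 0 H
  atom 5: C, bond orders sum to 4 (valence 4) → 0 H
  atom 6: C, bond orders sum to 3 (valence 4) → 1 H
  atom 7: C, bond orders sum to 3 (valence 4) → 1 H
  atom 8: C, bond orders sum to 3 (valence 4) → 1 H
  atom 9: C, bond orders sum to 3 (valence 4) → 1 H
  atom 10: C, bond orders sum to 4 (valence 4) → 0 H
  atom 11: C, bond orders sum to 4 (valence 4) → 0 H
  atom 12: C, bond orders sum to 4 (valence 4) → 0 H
  atom 13: C, bond orders sum to 1 (valence 4) → 3 H
  atom 14: C, bond orders sum to 3 (valence 4) → 1 H
  atom 15: C, bond orders sum to 4 (valence 4) → 0 H
  atom 16: S, bond orders sum to 1 (valence 2) → 1 H
  atom 17: C, bond orders sum to 3 (valence 4) → 1 H
  atom 18: C, bond orders sum to 4 (valence 4) → 0 H
  atom 19: C, bond orders sum to 3 (valence 4) → 1 H
  atom 20: O, bond orders sum to 2 (valence 2) → 0 H
Totals → C:15, H:11, F:3, O:1, S:1.
In Hill order: C15H11F3OS.

C15H11F3OS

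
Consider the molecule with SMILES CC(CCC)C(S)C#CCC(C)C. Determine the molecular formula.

Walk through each heavy atom and fill implicit hydrogens from standard valence (C 4, N 3, O 2, S 2, halogen 1):
  atom 1: C, bond orders sum to 1 (valence 4) → 3 H
  atom 2: C, bond orders sum to 3 (valence 4) → 1 H
  atom 3: C, bond orders sum to 2 (valence 4) → 2 H
  atom 4: C, bond orders sum to 2 (valence 4) → 2 H
  atom 5: C, bond orders sum to 1 (valence 4) → 3 H
  atom 6: C, bond orders sum to 3 (valence 4) → 1 H
  atom 7: S, bond orders sum to 1 (valence 2) → 1 H
  atom 8: C, bond orders sum to 4 (valence 4) → 0 H
  atom 9: C, bond orders sum to 4 (valence 4) → 0 H
  atom 10: C, bond orders sum to 2 (valence 4) → 2 H
  atom 11: C, bond orders sum to 3 (valence 4) → 1 H
  atom 12: C, bond orders sum to 1 (valence 4) → 3 H
  atom 13: C, bond orders sum to 1 (valence 4) → 3 H
Totals → C:12, H:22, S:1.

C12H22S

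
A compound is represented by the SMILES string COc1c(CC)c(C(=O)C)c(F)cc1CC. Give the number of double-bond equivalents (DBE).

5

Molecular formula: C13H17FO2.
DoU = (2C + 2 + N − H − X) / 2, where X is the halogen count and O/S are ignored.
    = (2·13 + 2 + 0 − 17 − 1) / 2 = 10 / 2 = 5.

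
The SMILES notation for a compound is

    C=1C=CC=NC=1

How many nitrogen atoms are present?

Scan the SMILES for N atoms (remember two-letter symbols like Cl and Br are single atoms).
Nitrogen count: 1.

1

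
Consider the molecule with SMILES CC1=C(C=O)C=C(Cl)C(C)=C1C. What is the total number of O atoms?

1

Scan the SMILES for O atoms (remember two-letter symbols like Cl and Br are single atoms).
Oxygen count: 1.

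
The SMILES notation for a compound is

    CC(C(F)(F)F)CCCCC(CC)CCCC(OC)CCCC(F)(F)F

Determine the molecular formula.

Walk through each heavy atom and fill implicit hydrogens from standard valence (C 4, N 3, O 2, S 2, halogen 1):
  atom 1: C, bond orders sum to 1 (valence 4) → 3 H
  atom 2: C, bond orders sum to 3 (valence 4) → 1 H
  atom 3: C, bond orders sum to 4 (valence 4) → 0 H
  atom 4: F (halogen, monovalent) → 0 H
  atom 5: F (halogen, monovalent) → 0 H
  atom 6: F (halogen, monovalent) → 0 H
  atom 7: C, bond orders sum to 2 (valence 4) → 2 H
  atom 8: C, bond orders sum to 2 (valence 4) → 2 H
  atom 9: C, bond orders sum to 2 (valence 4) → 2 H
  atom 10: C, bond orders sum to 2 (valence 4) → 2 H
  atom 11: C, bond orders sum to 3 (valence 4) → 1 H
  atom 12: C, bond orders sum to 2 (valence 4) → 2 H
  atom 13: C, bond orders sum to 1 (valence 4) → 3 H
  atom 14: C, bond orders sum to 2 (valence 4) → 2 H
  atom 15: C, bond orders sum to 2 (valence 4) → 2 H
  atom 16: C, bond orders sum to 2 (valence 4) → 2 H
  atom 17: C, bond orders sum to 3 (valence 4) → 1 H
  atom 18: O, bond orders sum to 2 (valence 2) → 0 H
  atom 19: C, bond orders sum to 1 (valence 4) → 3 H
  atom 20: C, bond orders sum to 2 (valence 4) → 2 H
  atom 21: C, bond orders sum to 2 (valence 4) → 2 H
  atom 22: C, bond orders sum to 2 (valence 4) → 2 H
  atom 23: C, bond orders sum to 4 (valence 4) → 0 H
  atom 24: F (halogen, monovalent) → 0 H
  atom 25: F (halogen, monovalent) → 0 H
  atom 26: F (halogen, monovalent) → 0 H
Totals → C:19, H:34, F:6, O:1.

C19H34F6O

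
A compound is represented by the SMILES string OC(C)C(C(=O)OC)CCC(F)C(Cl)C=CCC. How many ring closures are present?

In SMILES, each pair of matching ring-closure digits denotes one ring-closing bond; the number of such bonds equals the number of independent rings.
Ring-closure bonds here: 0.

0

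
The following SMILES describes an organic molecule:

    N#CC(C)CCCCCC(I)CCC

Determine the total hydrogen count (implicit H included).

Walk through each heavy atom and fill implicit hydrogens from standard valence (C 4, N 3, O 2, S 2, halogen 1):
  atom 1: N, bond orders sum to 3 (valence 3) → 0 H
  atom 2: C, bond orders sum to 4 (valence 4) → 0 H
  atom 3: C, bond orders sum to 3 (valence 4) → 1 H
  atom 4: C, bond orders sum to 1 (valence 4) → 3 H
  atom 5: C, bond orders sum to 2 (valence 4) → 2 H
  atom 6: C, bond orders sum to 2 (valence 4) → 2 H
  atom 7: C, bond orders sum to 2 (valence 4) → 2 H
  atom 8: C, bond orders sum to 2 (valence 4) → 2 H
  atom 9: C, bond orders sum to 2 (valence 4) → 2 H
  atom 10: C, bond orders sum to 3 (valence 4) → 1 H
  atom 11: I (halogen, monovalent) → 0 H
  atom 12: C, bond orders sum to 2 (valence 4) → 2 H
  atom 13: C, bond orders sum to 2 (valence 4) → 2 H
  atom 14: C, bond orders sum to 1 (valence 4) → 3 H
Total hydrogens: 22.

22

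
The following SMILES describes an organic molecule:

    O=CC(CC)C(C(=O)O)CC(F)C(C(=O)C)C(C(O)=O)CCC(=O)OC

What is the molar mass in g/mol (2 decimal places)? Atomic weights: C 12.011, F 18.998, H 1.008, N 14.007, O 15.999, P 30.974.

First, the molecular formula is C17H25FO8 (counting implicit H from valence).
  C: 17 × 12.011 = 204.187
  F: 1 × 18.998 = 18.998
  H: 25 × 1.008 = 25.200
  O: 8 × 15.999 = 127.992
Sum: 17×12.011 + 1×18.998 + 25×1.008 + 8×15.999 = 376.377 → 376.38 g/mol.

376.38 g/mol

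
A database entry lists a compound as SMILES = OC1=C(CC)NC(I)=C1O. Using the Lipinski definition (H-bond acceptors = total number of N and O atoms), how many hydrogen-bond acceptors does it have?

3

N atoms: 1; O atoms: 2.
Lipinski HBA = 1 + 2 = 3.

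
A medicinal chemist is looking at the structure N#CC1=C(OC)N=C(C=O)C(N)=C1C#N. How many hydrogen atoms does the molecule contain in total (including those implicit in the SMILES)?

Walk through each heavy atom and fill implicit hydrogens from standard valence (C 4, N 3, O 2, S 2, halogen 1):
  atom 1: N, bond orders sum to 3 (valence 3) → 0 H
  atom 2: C, bond orders sum to 4 (valence 4) → 0 H
  atom 3: C, bond orders sum to 4 (valence 4) → 0 H
  atom 4: C, bond orders sum to 4 (valence 4) → 0 H
  atom 5: O, bond orders sum to 2 (valence 2) → 0 H
  atom 6: C, bond orders sum to 1 (valence 4) → 3 H
  atom 7: N, bond orders sum to 3 (valence 3) → 0 H
  atom 8: C, bond orders sum to 4 (valence 4) → 0 H
  atom 9: C, bond orders sum to 3 (valence 4) → 1 H
  atom 10: O, bond orders sum to 2 (valence 2) → 0 H
  atom 11: C, bond orders sum to 4 (valence 4) → 0 H
  atom 12: N, bond orders sum to 1 (valence 3) → 2 H
  atom 13: C, bond orders sum to 4 (valence 4) → 0 H
  atom 14: C, bond orders sum to 4 (valence 4) → 0 H
  atom 15: N, bond orders sum to 3 (valence 3) → 0 H
Total hydrogens: 6.

6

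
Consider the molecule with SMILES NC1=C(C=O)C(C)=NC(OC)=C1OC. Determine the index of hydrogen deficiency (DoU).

Degree of unsaturation = (number of rings) + (number of π bonds).
Ring closures in the SMILES: 1.
π bonds: 4 double bonds (each 1 DoU) → 4 DoU from unsaturation.
Total DoU = 1 + 4 = 5.

5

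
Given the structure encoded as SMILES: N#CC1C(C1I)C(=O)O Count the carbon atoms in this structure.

5

Count every carbon token in the SMILES (each C, including those in ring-closure positions and inside branches).
Carbon count: 5.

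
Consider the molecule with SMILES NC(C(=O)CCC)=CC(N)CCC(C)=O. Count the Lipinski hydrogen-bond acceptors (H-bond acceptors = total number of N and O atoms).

4

N atoms: 2; O atoms: 2.
Lipinski HBA = 2 + 2 = 4.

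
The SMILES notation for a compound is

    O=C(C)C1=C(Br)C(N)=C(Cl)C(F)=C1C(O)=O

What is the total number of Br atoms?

Scan the SMILES for Br atoms (remember two-letter symbols like Cl and Br are single atoms).
Bromine count: 1.

1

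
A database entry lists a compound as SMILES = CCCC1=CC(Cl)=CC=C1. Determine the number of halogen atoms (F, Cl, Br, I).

1

Halogen atoms appear at heavy-atom position 7 (1×Cl).
Halogen count: 1.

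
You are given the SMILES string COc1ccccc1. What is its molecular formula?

C7H8O

Walk through each heavy atom and fill implicit hydrogens from standard valence (C 4, N 3, O 2, S 2, halogen 1); for lowercase aromatic atoms, an aromatic c carries 1 H when it has two neighbours and 0 H with three, and aromatic n carries 0 H:
  atom 1: C, bond orders sum to 1 (valence 4) → 3 H
  atom 2: O, bond orders sum to 2 (valence 2) → 0 H
  atom 3: aromatic c, 3 neighbours → 0 H
  atom 4: aromatic c, 2 neighbours → 1 H
  atom 5: aromatic c, 2 neighbours → 1 H
  atom 6: aromatic c, 2 neighbours → 1 H
  atom 7: aromatic c, 2 neighbours → 1 H
  atom 8: aromatic c, 2 neighbours → 1 H
Totals → C:7, H:8, O:1.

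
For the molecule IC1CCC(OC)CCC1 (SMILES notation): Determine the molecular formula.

Walk through each heavy atom and fill implicit hydrogens from standard valence (C 4, N 3, O 2, S 2, halogen 1):
  atom 1: I (halogen, monovalent) → 0 H
  atom 2: C, bond orders sum to 3 (valence 4) → 1 H
  atom 3: C, bond orders sum to 2 (valence 4) → 2 H
  atom 4: C, bond orders sum to 2 (valence 4) → 2 H
  atom 5: C, bond orders sum to 3 (valence 4) → 1 H
  atom 6: O, bond orders sum to 2 (valence 2) → 0 H
  atom 7: C, bond orders sum to 1 (valence 4) → 3 H
  atom 8: C, bond orders sum to 2 (valence 4) → 2 H
  atom 9: C, bond orders sum to 2 (valence 4) → 2 H
  atom 10: C, bond orders sum to 2 (valence 4) → 2 H
Totals → C:8, H:15, I:1, O:1.
In Hill order: C8H15IO.

C8H15IO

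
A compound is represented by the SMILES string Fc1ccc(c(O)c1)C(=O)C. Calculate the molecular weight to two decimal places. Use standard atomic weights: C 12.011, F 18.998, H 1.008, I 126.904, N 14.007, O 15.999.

154.14 g/mol

First, the molecular formula is C8H7FO2 (counting implicit H from valence).
  C: 8 × 12.011 = 96.088
  F: 1 × 18.998 = 18.998
  H: 7 × 1.008 = 7.056
  O: 2 × 15.999 = 31.998
Sum: 8×12.011 + 1×18.998 + 7×1.008 + 2×15.999 = 154.140 → 154.14 g/mol.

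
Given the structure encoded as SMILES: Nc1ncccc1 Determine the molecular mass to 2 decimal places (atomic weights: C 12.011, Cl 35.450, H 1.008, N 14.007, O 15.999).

First, the molecular formula is C5H6N2 (counting implicit H from valence).
  C: 5 × 12.011 = 60.055
  H: 6 × 1.008 = 6.048
  N: 2 × 14.007 = 28.014
Sum: 5×12.011 + 6×1.008 + 2×14.007 = 94.117 → 94.12 g/mol.

94.12 g/mol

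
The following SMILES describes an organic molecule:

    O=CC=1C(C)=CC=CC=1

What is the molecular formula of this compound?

C8H8O

Walk through each heavy atom and fill implicit hydrogens from standard valence (C 4, N 3, O 2, S 2, halogen 1):
  atom 1: O, bond orders sum to 2 (valence 2) → 0 H
  atom 2: C, bond orders sum to 3 (valence 4) → 1 H
  atom 3: C, bond orders sum to 4 (valence 4) → 0 H
  atom 4: C, bond orders sum to 4 (valence 4) → 0 H
  atom 5: C, bond orders sum to 1 (valence 4) → 3 H
  atom 6: C, bond orders sum to 3 (valence 4) → 1 H
  atom 7: C, bond orders sum to 3 (valence 4) → 1 H
  atom 8: C, bond orders sum to 3 (valence 4) → 1 H
  atom 9: C, bond orders sum to 3 (valence 4) → 1 H
Totals → C:8, H:8, O:1.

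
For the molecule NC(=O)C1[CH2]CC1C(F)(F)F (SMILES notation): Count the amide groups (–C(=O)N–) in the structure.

1

The amide motif appears at heavy-atom position 2 in the SMILES.
Amide count: 1.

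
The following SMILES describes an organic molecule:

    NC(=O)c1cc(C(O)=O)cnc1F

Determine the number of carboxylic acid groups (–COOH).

The carboxylic acid motif appears at heavy-atom position 7 in the SMILES.
Other groups present: 1 amide.
Carboxylic acid count: 1.

1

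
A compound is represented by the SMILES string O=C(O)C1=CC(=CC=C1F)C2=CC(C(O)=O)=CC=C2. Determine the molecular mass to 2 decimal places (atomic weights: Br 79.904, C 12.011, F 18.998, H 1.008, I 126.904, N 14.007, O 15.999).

First, the molecular formula is C14H9FO4 (counting implicit H from valence).
  C: 14 × 12.011 = 168.154
  F: 1 × 18.998 = 18.998
  H: 9 × 1.008 = 9.072
  O: 4 × 15.999 = 63.996
Sum: 14×12.011 + 1×18.998 + 9×1.008 + 4×15.999 = 260.220 → 260.22 g/mol.

260.22 g/mol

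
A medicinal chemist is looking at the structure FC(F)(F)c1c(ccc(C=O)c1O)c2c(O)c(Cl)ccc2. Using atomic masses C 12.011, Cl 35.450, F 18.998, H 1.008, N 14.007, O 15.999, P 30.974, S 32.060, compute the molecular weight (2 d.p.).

First, the molecular formula is C14H8ClF3O3 (counting implicit H from valence).
  C: 14 × 12.011 = 168.154
  Cl: 1 × 35.450 = 35.450
  F: 3 × 18.998 = 56.994
  H: 8 × 1.008 = 8.064
  O: 3 × 15.999 = 47.997
Sum: 14×12.011 + 1×35.450 + 3×18.998 + 8×1.008 + 3×15.999 = 316.659 → 316.66 g/mol.

316.66 g/mol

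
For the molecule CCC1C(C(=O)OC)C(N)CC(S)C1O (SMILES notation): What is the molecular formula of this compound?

C10H19NO3S

Walk through each heavy atom and fill implicit hydrogens from standard valence (C 4, N 3, O 2, S 2, halogen 1):
  atom 1: C, bond orders sum to 1 (valence 4) → 3 H
  atom 2: C, bond orders sum to 2 (valence 4) → 2 H
  atom 3: C, bond orders sum to 3 (valence 4) → 1 H
  atom 4: C, bond orders sum to 3 (valence 4) → 1 H
  atom 5: C, bond orders sum to 4 (valence 4) → 0 H
  atom 6: O, bond orders sum to 2 (valence 2) → 0 H
  atom 7: O, bond orders sum to 2 (valence 2) → 0 H
  atom 8: C, bond orders sum to 1 (valence 4) → 3 H
  atom 9: C, bond orders sum to 3 (valence 4) → 1 H
  atom 10: N, bond orders sum to 1 (valence 3) → 2 H
  atom 11: C, bond orders sum to 2 (valence 4) → 2 H
  atom 12: C, bond orders sum to 3 (valence 4) → 1 H
  atom 13: S, bond orders sum to 1 (valence 2) → 1 H
  atom 14: C, bond orders sum to 3 (valence 4) → 1 H
  atom 15: O, bond orders sum to 1 (valence 2) → 1 H
Totals → C:10, H:19, N:1, O:3, S:1.
In Hill order: C10H19NO3S.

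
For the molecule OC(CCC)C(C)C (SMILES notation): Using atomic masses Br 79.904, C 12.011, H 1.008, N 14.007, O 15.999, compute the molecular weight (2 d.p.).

First, the molecular formula is C7H16O (counting implicit H from valence).
  C: 7 × 12.011 = 84.077
  H: 16 × 1.008 = 16.128
  O: 1 × 15.999 = 15.999
Sum: 7×12.011 + 16×1.008 + 1×15.999 = 116.204 → 116.20 g/mol.

116.20 g/mol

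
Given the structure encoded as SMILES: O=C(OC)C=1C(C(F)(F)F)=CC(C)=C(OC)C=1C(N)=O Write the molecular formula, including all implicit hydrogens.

C12H12F3NO4

Walk through each heavy atom and fill implicit hydrogens from standard valence (C 4, N 3, O 2, S 2, halogen 1):
  atom 1: O, bond orders sum to 2 (valence 2) → 0 H
  atom 2: C, bond orders sum to 4 (valence 4) → 0 H
  atom 3: O, bond orders sum to 2 (valence 2) → 0 H
  atom 4: C, bond orders sum to 1 (valence 4) → 3 H
  atom 5: C, bond orders sum to 4 (valence 4) → 0 H
  atom 6: C, bond orders sum to 4 (valence 4) → 0 H
  atom 7: C, bond orders sum to 4 (valence 4) → 0 H
  atom 8: F (halogen, monovalent) → 0 H
  atom 9: F (halogen, monovalent) → 0 H
  atom 10: F (halogen, monovalent) → 0 H
  atom 11: C, bond orders sum to 3 (valence 4) → 1 H
  atom 12: C, bond orders sum to 4 (valence 4) → 0 H
  atom 13: C, bond orders sum to 1 (valence 4) → 3 H
  atom 14: C, bond orders sum to 4 (valence 4) → 0 H
  atom 15: O, bond orders sum to 2 (valence 2) → 0 H
  atom 16: C, bond orders sum to 1 (valence 4) → 3 H
  atom 17: C, bond orders sum to 4 (valence 4) → 0 H
  atom 18: C, bond orders sum to 4 (valence 4) → 0 H
  atom 19: N, bond orders sum to 1 (valence 3) → 2 H
  atom 20: O, bond orders sum to 2 (valence 2) → 0 H
Totals → C:12, H:12, F:3, N:1, O:4.
In Hill order: C12H12F3NO4.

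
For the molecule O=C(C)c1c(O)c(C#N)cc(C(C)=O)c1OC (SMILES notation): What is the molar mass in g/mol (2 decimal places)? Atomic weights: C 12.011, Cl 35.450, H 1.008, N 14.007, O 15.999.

233.22 g/mol

First, the molecular formula is C12H11NO4 (counting implicit H from valence).
  C: 12 × 12.011 = 144.132
  H: 11 × 1.008 = 11.088
  N: 1 × 14.007 = 14.007
  O: 4 × 15.999 = 63.996
Sum: 12×12.011 + 11×1.008 + 1×14.007 + 4×15.999 = 233.223 → 233.22 g/mol.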